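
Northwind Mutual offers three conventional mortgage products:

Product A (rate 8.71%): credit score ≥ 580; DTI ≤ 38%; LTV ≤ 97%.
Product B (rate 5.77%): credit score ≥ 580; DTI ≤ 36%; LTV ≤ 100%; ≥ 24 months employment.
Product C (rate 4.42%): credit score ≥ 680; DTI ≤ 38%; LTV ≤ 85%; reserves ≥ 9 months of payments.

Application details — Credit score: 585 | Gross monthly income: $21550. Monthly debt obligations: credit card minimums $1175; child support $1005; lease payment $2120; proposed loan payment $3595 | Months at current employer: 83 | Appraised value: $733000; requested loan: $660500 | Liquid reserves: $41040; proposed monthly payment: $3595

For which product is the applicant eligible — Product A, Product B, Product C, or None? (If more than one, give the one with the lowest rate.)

Total debts = (1,175 + 1,005 + 2,120 + 3,595) = 7,895; DTI = 7,895/21,550 = 36.6%.
LTV = 660,500/733,000 = 90.1%.
Reserves = 41,040/3,595 = 11.4 months.
Product A: score 585 ≥ 580; DTI 36.6% ≤ 38%; LTV 90.1% ≤ 97% → qualifies.
Product B: score 585 ≥ 580; DTI 36.6% > 36%; LTV 90.1% ≤ 100%; employment 83 ≥ 24 mo → does not qualify.
Product C: score 585 < 680; DTI 36.6% ≤ 38%; LTV 90.1% > 85%; reserves 11.4 ≥ 9 mo → does not qualify.

Product A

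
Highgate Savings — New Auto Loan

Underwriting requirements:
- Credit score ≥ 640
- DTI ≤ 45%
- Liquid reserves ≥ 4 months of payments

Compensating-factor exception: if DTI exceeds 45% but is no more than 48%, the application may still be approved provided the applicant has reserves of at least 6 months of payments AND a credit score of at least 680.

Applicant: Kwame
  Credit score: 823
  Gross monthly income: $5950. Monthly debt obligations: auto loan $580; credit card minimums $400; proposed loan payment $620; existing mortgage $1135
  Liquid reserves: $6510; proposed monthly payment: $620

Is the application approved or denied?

Approved

Credit score 823 ≥ 640 (meets base)
Total debts = (580 + 400 + 620 + 1,135) = 2,735. DTI: 2,735 ÷ 5,950 = 46%, over the 45% base limit.
Reserves: 6,510 ÷ 620 = 10.5 months (meets 4-month minimum)
46% falls in the override range (45%–48%), so the compensating-factor test applies.
Reserves 10.5 ≥ 6 months; credit score 823 ≥ 680.
Both compensating conditions met → exception applies.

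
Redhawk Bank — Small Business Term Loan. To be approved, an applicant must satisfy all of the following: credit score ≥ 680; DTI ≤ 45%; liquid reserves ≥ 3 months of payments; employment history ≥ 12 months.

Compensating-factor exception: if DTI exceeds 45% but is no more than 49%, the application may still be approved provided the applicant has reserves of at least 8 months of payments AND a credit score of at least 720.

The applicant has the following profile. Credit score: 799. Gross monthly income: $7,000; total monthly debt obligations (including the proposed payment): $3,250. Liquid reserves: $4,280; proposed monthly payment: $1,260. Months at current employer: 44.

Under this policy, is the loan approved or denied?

Denied

Credit score 799 ≥ 680 (meets base)
DTI: 3,250 ÷ 7,000 = 46.4%, over the 45% base limit.
Liquid reserves cover 4,280/1,260 = 3.4 months — ≥ 3 required
Employment 44 ≥ 12 months
DTI 46.4% is within the 45%–49% exception band; checking compensating factors.
Override check — reserves: 3.4 mo (short of 8); score: 799 (ok).
Override conditions not both satisfied; exception does not apply.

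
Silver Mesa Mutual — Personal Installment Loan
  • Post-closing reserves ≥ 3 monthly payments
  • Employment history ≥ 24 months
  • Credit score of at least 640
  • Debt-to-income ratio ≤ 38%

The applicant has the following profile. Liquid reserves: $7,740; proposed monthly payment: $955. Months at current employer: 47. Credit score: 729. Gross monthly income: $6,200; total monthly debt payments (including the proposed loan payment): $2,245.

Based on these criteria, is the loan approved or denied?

Approved

Reserves = 7,740/955 = 8.1 months ≥ 3
Employment 47 ≥ 24 months
Credit score 729 ≥ 640 (meets)
Debt-to-income = 2,245/6,200 = 36.2% — meets 38% limit
All criteria satisfied.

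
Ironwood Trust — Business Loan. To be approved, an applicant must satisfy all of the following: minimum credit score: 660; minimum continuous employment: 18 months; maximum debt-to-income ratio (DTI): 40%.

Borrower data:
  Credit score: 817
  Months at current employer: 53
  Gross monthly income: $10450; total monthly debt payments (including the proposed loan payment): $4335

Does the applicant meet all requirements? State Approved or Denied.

Credit score 817 ≥ 660 (meets)
Employment 53 ≥ 18 months
DTI: 4,335 ÷ 10,450 = 41.5%, exceeds the 40% cap
Fails on DTI.

Denied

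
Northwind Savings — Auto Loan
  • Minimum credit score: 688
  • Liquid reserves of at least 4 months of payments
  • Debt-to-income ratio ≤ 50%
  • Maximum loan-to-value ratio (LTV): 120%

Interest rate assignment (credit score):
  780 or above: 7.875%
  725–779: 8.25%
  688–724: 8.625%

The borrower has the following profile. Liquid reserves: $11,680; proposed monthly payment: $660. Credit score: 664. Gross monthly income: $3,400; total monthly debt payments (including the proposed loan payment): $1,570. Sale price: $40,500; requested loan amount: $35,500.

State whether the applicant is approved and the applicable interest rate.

Credit score 664 < 688 (below minimum)
LTV = 35,500/40,500 = 87.7% ≤ 120%
DTI: 1,570 ÷ 3,400 = 46.2%, within the 50% cap
Reserves: 11,680 ÷ 660 = 17.7 months (meets 4-month minimum)
Not all requirements met → denied.

Denied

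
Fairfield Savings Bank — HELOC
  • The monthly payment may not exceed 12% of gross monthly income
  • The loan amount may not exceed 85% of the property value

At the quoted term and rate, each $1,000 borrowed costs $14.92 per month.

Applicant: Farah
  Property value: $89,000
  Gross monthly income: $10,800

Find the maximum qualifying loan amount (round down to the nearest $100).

$75,600

Payment cap: 12% × $10,800 = $1,296/month.
At $14.92 per $1,000, that supports 1,296/14.92 × 1,000 ≈ $86,863 → $86,800.
LTV cap: 85% × $89,000 = $75,650 → $75,600.
Binding constraint: loan-to-value.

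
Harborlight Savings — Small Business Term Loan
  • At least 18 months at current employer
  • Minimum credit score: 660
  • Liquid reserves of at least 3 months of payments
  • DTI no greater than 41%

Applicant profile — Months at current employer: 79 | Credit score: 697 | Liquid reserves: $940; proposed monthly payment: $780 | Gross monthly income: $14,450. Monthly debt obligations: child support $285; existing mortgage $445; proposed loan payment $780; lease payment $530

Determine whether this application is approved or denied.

Denied

Employment 79 ≥ 18 months
Credit score 697 ≥ 660 (meets)
Reserves: 940 ÷ 780 = 1.2 months (below 3-month minimum)
Total monthly debts = (285 + 445 + 780 + 530) = 2,040. Debt-to-income = 2,040/14,450 = 14.1% — meets 41% limit
Fails on reserves.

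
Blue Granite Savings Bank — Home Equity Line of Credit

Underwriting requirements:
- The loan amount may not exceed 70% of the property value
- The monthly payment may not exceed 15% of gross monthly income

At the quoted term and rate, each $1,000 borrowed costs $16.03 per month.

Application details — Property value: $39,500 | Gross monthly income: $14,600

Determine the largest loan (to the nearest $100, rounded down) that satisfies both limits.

$27,600

Payment cap: 15% × $14,600 = $2,190/month.
At $16.03 per $1,000, that supports 2,190/16.03 × 1,000 ≈ $136,618 → $136,600.
LTV cap: 70% × $39,500 = $27,650 → $27,600.
Binding constraint: loan-to-value.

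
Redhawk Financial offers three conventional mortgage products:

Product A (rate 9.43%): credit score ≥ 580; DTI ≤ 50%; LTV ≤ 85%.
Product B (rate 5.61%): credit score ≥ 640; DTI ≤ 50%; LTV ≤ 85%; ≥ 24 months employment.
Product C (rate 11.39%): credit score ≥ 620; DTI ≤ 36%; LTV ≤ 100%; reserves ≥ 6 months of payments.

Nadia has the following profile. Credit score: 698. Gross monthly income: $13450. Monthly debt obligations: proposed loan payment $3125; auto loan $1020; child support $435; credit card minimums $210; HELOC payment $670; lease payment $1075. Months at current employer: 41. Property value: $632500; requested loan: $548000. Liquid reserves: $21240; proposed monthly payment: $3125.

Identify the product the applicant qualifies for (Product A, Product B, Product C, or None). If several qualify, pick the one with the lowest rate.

Total debts = (3,125 + 1,020 + 435 + 210 + 670 + 1,075) = 6,535; DTI = 6,535/13,450 = 48.6%.
LTV = 548,000/632,500 = 86.6%.
Reserves = 21,240/3,125 = 6.8 months.
Product A: score 698 ≥ 580; DTI 48.6% ≤ 50%; LTV 86.6% > 85% → does not qualify.
Product B: score 698 ≥ 640; DTI 48.6% ≤ 50%; LTV 86.6% > 85%; employment 41 ≥ 24 mo → does not qualify.
Product C: score 698 ≥ 620; DTI 48.6% > 36%; LTV 86.6% ≤ 100%; reserves 6.8 ≥ 6 mo → does not qualify.

None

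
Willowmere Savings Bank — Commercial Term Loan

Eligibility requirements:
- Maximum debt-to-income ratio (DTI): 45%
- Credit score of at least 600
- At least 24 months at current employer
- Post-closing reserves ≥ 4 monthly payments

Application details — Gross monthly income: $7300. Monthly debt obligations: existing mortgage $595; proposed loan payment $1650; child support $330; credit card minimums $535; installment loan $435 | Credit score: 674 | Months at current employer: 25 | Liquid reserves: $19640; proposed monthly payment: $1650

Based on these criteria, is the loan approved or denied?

Total monthly debts = (595 + 1,650 + 330 + 535 + 435) = 3,545. DTI: 3,545 ÷ 7,300 = 48.6%, exceeds the 45% cap
Credit score 674 ≥ 600 (meets)
Employment 25 ≥ 24 months
Liquid reserves cover 19,640/1,650 = 11.9 months — ≥ 4 required
Fails on DTI.

Denied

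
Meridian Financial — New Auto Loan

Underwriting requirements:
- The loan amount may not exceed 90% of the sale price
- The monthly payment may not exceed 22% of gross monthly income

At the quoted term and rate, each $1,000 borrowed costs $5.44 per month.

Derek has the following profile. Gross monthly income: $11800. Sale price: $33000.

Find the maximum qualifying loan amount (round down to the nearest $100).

$29,700

Payment cap: 22% × $11,800 = $2,596/month.
At $5.44 per $1,000, that supports 2,596/5.44 × 1,000 ≈ $477,205 → $477,200.
LTV cap: 90% × $33,000 = $29,700 → $29,700.
Binding constraint: loan-to-value.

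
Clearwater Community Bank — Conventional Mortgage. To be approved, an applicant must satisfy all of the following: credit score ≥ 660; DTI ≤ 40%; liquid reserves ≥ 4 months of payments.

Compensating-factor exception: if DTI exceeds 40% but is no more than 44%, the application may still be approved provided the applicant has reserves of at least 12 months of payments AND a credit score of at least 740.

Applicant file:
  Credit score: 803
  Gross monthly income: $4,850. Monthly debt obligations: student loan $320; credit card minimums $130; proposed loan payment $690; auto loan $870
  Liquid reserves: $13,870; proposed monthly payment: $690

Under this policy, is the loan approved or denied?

Approved

Credit score 803 ≥ 660 (meets base)
Total debts = (320 + 130 + 690 + 870) = 2,010. DTI: 2,010 ÷ 4,850 = 41.4%, over the 40% base limit.
Reserves = 13,870/690 = 20.1 months ≥ 4
DTI 41.4% is within the 40%–44% exception band; checking compensating factors.
Reserves 20.1 ≥ 12 months; credit score 803 ≥ 740.
Both compensating conditions met → exception applies.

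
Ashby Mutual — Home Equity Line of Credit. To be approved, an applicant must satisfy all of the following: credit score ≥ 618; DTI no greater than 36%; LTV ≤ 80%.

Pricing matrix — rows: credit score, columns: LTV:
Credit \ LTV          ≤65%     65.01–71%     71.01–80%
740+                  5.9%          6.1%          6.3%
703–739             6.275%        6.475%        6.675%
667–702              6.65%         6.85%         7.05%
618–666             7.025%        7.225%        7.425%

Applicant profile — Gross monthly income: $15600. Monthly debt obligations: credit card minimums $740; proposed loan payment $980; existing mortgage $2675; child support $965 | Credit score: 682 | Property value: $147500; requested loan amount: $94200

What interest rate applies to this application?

Credit score 682 ≥ 618; Total monthly debts = (740 + 980 + 2,675 + 965) = 5,360. Debt-to-income = 5,360/15,600 = 34.4% — meets 36% limit
LTV: 94,200 ÷ 147,500 = 63.9%, within 80% cap
Row: 682 falls in 667–702. Column: 63.9% falls in ≤65%. Rate = 6.65%.

6.65%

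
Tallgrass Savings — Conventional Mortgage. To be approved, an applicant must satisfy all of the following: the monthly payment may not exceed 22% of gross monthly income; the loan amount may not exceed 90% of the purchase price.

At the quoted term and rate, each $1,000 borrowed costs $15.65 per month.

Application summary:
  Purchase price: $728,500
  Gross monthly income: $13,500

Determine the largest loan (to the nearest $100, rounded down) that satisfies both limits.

Payment cap: 22% × $13,500 = $2,970/month.
At $15.65 per $1,000, that supports 2,970/15.65 × 1,000 ≈ $189,776 → $189,700.
LTV cap: 90% × $728,500 = $655,650 → $655,600.
Binding constraint: payment-to-income.

$189,700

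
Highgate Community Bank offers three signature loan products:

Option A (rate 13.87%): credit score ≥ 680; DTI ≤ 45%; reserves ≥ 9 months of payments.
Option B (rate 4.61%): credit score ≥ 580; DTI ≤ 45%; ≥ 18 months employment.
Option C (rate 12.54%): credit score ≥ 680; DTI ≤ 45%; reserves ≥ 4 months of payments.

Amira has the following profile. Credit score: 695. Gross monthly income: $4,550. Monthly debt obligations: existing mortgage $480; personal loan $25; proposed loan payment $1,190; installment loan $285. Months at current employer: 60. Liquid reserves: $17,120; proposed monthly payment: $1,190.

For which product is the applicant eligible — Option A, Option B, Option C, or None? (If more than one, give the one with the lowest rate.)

Option B

Total debts = (480 + 25 + 1,190 + 285) = 1,980; DTI = 1,980/4,550 = 43.5%.
Reserves = 17,120/1,190 = 14.4 months.
Option A: score 695 ≥ 680; DTI 43.5% ≤ 45%; reserves 14.4 ≥ 9 mo → qualifies.
Option B: score 695 ≥ 580; DTI 43.5% ≤ 45%; employment 60 ≥ 18 mo → qualifies.
Option C: score 695 ≥ 680; DTI 43.5% ≤ 45%; reserves 14.4 ≥ 4 mo → qualifies.
Qualifying: Option A, Option B, Option C. Lowest rate is 4.61% → Option B.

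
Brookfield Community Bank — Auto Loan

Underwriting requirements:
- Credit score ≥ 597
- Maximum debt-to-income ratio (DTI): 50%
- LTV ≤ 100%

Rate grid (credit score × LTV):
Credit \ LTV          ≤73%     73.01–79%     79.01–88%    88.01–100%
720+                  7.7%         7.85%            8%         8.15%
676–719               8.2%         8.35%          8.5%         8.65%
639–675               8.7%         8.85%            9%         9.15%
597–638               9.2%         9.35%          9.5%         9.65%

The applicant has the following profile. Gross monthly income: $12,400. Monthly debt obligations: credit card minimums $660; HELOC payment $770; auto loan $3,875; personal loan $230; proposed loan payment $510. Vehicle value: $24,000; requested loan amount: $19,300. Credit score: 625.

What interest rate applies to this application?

9.5%

Credit score 625 ≥ 597; Total monthly debts = (660 + 770 + 3,875 + 230 + 510) = 6,045. DTI = 6,045/12,400 = 48.8% ≤ 50%
Loan-to-value = 19,300/24,000 = 80.4% — pass (100% max)
Credit 625 → row 597–638; LTV 80.4% → column 79.01–88%. Grid cell → 9.5%.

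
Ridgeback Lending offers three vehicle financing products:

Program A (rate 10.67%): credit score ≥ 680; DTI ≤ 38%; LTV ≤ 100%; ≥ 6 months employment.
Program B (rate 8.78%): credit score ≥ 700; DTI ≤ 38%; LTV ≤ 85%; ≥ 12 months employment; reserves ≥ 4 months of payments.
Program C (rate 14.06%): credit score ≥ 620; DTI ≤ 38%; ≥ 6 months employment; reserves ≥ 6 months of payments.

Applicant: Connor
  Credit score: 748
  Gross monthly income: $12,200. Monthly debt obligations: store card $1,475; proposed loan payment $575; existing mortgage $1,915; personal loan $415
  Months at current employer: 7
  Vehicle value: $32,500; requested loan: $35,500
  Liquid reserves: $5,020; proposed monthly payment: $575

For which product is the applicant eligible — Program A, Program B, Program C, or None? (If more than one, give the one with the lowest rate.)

Program C

Total debts = (1,475 + 575 + 1,915 + 415) = 4,380; DTI = 4,380/12,200 = 35.9%.
LTV = 35,500/32,500 = 109.2%.
Reserves = 5,020/575 = 8.7 months.
Program A: score 748 ≥ 680; DTI 35.9% ≤ 38%; LTV 109.2% > 100%; employment 7 ≥ 6 mo → does not qualify.
Program B: score 748 ≥ 700; DTI 35.9% ≤ 38%; LTV 109.2% > 85%; employment 7 < 12 mo; reserves 8.7 ≥ 4 mo → does not qualify.
Program C: score 748 ≥ 620; DTI 35.9% ≤ 38%; employment 7 ≥ 6 mo; reserves 8.7 ≥ 6 mo → qualifies.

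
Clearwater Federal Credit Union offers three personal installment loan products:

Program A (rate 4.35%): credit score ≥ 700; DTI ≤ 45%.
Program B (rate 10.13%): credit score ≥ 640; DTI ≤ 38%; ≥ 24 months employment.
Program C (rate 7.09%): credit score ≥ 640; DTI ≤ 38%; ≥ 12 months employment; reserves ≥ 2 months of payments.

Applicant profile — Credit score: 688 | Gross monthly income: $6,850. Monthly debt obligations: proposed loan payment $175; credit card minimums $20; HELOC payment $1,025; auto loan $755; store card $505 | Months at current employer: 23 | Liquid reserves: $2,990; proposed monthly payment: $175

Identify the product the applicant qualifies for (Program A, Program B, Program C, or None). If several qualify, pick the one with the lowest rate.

Total debts = (175 + 20 + 1,025 + 755 + 505) = 2,480; DTI = 2,480/6,850 = 36.2%.
Reserves = 2,990/175 = 17.1 months.
Program A: score 688 < 700; DTI 36.2% ≤ 45% → does not qualify.
Program B: score 688 ≥ 640; DTI 36.2% ≤ 38%; employment 23 < 24 mo → does not qualify.
Program C: score 688 ≥ 640; DTI 36.2% ≤ 38%; employment 23 ≥ 12 mo; reserves 17.1 ≥ 2 mo → qualifies.

Program C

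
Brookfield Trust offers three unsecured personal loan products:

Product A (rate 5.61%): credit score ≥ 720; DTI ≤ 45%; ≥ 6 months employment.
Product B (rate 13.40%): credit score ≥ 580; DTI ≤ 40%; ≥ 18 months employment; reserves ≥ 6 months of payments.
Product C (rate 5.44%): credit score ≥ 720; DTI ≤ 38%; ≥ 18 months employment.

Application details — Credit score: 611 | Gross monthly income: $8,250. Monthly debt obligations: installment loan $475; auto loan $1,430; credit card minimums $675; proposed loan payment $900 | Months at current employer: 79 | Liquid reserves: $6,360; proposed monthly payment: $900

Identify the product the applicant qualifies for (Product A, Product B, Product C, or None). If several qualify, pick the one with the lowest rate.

Total debts = (475 + 1,430 + 675 + 900) = 3,480; DTI = 3,480/8,250 = 42.2%.
Reserves = 6,360/900 = 7.1 months.
Product A: score 611 < 720; DTI 42.2% ≤ 45%; employment 79 ≥ 6 mo → does not qualify.
Product B: score 611 ≥ 580; DTI 42.2% > 40%; employment 79 ≥ 18 mo; reserves 7.1 ≥ 6 mo → does not qualify.
Product C: score 611 < 720; DTI 42.2% > 38%; employment 79 ≥ 18 mo → does not qualify.

None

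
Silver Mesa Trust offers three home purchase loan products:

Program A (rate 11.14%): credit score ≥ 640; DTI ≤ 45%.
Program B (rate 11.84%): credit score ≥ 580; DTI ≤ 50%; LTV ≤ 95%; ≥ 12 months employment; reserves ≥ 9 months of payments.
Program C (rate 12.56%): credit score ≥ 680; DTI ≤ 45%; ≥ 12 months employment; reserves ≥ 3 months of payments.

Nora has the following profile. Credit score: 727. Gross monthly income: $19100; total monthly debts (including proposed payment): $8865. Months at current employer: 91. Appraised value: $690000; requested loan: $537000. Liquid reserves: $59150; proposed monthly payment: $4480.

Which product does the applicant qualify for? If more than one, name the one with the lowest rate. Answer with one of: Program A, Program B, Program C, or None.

DTI = 8,865/19,100 = 46.4%.
LTV = 537,000/690,000 = 77.8%.
Reserves = 59,150/4,480 = 13.2 months.
Program A: score 727 ≥ 640; DTI 46.4% > 45% → does not qualify.
Program B: score 727 ≥ 580; DTI 46.4% ≤ 50%; LTV 77.8% ≤ 95%; employment 91 ≥ 12 mo; reserves 13.2 ≥ 9 mo → qualifies.
Program C: score 727 ≥ 680; DTI 46.4% > 45%; employment 91 ≥ 12 mo; reserves 13.2 ≥ 3 mo → does not qualify.

Program B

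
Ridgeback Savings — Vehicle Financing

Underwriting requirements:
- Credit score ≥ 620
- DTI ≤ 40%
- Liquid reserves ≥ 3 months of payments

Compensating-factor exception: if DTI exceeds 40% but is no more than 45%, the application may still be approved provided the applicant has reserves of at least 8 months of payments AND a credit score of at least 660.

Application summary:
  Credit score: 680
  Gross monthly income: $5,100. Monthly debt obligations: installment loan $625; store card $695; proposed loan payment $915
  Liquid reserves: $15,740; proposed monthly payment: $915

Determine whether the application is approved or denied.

Approved

Credit score 680 ≥ 620 (meets base)
Total debts = (625 + 695 + 915) = 2,235. DTI = 2,235/5,100 = 43.8% > 40% — standard DTI limit exceeded.
Reserves = 15,740/915 = 17.2 months ≥ 3
43.8% falls in the override range (40%–45%), so the compensating-factor test applies.
Override check — reserves: 17.2 mo (ok); score: 680 (ok).
Both compensating conditions met → exception applies.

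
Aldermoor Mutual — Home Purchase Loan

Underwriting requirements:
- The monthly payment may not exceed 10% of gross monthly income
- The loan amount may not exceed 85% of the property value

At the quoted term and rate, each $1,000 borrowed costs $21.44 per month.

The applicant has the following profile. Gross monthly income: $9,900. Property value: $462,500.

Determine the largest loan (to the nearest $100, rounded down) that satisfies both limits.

$46,100

Payment cap: 10% × $9,900 = $990/month.
At $21.44 per $1,000, that supports 990/21.44 × 1,000 ≈ $46,175 → $46,100.
LTV cap: 85% × $462,500 = $393,125 → $393,100.
Binding constraint: payment-to-income.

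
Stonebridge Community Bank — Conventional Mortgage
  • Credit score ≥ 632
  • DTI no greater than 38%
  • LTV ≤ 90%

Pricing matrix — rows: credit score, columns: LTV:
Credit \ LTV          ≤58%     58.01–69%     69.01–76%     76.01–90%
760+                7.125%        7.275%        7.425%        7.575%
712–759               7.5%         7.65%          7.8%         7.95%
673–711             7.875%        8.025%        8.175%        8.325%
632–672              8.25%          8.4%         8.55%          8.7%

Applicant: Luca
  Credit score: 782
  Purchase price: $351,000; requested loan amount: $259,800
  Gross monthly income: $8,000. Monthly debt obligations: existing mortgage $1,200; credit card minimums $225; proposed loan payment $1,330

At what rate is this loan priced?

7.425%

Credit score 782 ≥ 632; Total monthly debts = (1,200 + 225 + 1,330) = 2,755. DTI: 2,755 ÷ 8,000 = 34.4%, within the 38% cap
Loan-to-value = 259,800/351,000 = 74% — pass (90% max)
Credit 782 → row 760+; LTV 74% → column 69.01–76%. Grid cell → 7.425%.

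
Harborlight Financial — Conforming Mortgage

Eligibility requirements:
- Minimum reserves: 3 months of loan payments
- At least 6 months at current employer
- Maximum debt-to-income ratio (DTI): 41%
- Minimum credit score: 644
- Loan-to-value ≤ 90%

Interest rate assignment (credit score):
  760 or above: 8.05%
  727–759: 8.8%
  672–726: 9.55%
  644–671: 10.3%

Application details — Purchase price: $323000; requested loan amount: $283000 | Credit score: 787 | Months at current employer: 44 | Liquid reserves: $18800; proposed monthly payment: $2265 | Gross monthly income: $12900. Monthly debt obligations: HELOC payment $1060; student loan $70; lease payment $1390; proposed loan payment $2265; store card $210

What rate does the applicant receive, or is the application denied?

Approved at 8.05%

Credit score 787 ≥ 644 (meets minimum)
Liquid reserves cover 18,800/2,265 = 8.3 months — ≥ 3 required
Employment 44 ≥ 6 months
Total monthly debts = (1,060 + 70 + 1,390 + 2,265 + 210) = 4,995. DTI: 4,995 ÷ 12,900 = 38.7%, within the 41% cap
LTV = 283,000/323,000 = 87.6% ≤ 90%
All requirements met. Score 787 falls in the 760 or above tier → 8.05%.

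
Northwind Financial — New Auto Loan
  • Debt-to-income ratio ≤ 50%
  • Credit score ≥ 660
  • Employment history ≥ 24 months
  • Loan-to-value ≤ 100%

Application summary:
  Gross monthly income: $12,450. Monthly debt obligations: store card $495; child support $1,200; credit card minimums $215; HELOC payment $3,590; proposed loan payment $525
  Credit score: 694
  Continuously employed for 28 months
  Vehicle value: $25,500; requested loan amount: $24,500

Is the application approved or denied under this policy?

Approved

Total monthly debts = (495 + 1,200 + 215 + 3,590 + 525) = 6,025. DTI = 6,025/12,450 = 48.4% ≤ 50%
Credit score 694 ≥ 660 (meets)
Employment 28 ≥ 24 months
Loan-to-value = 24,500/25,500 = 96.1% — pass (100% max)
All criteria satisfied.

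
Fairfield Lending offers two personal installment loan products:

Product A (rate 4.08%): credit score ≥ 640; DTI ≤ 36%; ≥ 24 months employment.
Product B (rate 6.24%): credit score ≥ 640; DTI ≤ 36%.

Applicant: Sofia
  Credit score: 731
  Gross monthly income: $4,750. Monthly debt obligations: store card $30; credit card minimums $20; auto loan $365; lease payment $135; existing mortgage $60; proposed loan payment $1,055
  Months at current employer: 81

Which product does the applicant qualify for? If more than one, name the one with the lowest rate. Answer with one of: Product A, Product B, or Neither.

Product A

Total debts = (30 + 20 + 365 + 135 + 60 + 1,055) = 1,665; DTI = 1,665/4,750 = 35.1%.
Product A: score 731 ≥ 640; DTI 35.1% ≤ 36%; employment 81 ≥ 24 mo → qualifies.
Product B: score 731 ≥ 640; DTI 35.1% ≤ 36% → qualifies.
Qualifying: Product A, Product B. Lowest rate is 4.08% → Product A.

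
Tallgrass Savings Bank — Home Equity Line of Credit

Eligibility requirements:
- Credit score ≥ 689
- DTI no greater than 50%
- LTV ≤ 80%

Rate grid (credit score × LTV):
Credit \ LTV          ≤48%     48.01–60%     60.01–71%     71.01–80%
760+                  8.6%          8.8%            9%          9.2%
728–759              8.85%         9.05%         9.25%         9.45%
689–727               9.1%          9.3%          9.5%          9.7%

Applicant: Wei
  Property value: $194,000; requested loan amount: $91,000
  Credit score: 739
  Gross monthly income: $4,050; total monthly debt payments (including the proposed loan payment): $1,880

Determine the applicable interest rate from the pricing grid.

Credit score 739 ≥ 689; DTI: 1,880 ÷ 4,050 = 46.4%, within the 50% cap
LTV: 91,000 ÷ 194,000 = 46.9%, within 80% cap
Row: 739 falls in 728–759. Column: 46.9% falls in ≤48%. Rate = 8.85%.

8.85%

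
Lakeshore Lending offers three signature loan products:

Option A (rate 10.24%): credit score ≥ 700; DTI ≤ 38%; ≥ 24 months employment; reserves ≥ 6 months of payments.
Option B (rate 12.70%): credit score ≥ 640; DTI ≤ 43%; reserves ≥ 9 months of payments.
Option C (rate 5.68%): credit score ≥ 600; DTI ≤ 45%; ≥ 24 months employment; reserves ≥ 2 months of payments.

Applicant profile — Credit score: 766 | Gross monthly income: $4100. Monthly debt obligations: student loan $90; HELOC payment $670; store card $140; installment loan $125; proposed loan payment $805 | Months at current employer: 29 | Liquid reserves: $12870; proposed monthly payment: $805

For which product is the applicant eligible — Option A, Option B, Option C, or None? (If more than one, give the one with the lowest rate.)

Option C

Total debts = (90 + 670 + 140 + 125 + 805) = 1,830; DTI = 1,830/4,100 = 44.6%.
Reserves = 12,870/805 = 16.0 months.
Option A: score 766 ≥ 700; DTI 44.6% > 38%; employment 29 ≥ 24 mo; reserves 16.0 ≥ 6 mo → does not qualify.
Option B: score 766 ≥ 640; DTI 44.6% > 43%; reserves 16.0 ≥ 9 mo → does not qualify.
Option C: score 766 ≥ 600; DTI 44.6% ≤ 45%; employment 29 ≥ 24 mo; reserves 16.0 ≥ 2 mo → qualifies.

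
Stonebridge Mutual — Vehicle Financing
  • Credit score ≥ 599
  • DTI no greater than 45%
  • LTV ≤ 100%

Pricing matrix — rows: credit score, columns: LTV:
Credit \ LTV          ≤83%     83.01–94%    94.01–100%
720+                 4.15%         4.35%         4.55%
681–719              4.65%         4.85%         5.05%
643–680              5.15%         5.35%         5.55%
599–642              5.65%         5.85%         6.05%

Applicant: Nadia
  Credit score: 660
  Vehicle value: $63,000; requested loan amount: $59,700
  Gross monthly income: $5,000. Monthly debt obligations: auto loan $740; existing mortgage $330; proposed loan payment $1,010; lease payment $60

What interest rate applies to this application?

5.55%

Credit score 660 ≥ 599; Total monthly debts = (740 + 330 + 1,010 + 60) = 2,140. Debt-to-income = 2,140/5,000 = 42.8% — meets 45% limit
Loan-to-value = 59,700/63,000 = 94.8% — pass (100% max)
Score 660 is in the 643–680 band; LTV 94.8% is in the 94.01–100% band → 5.55%.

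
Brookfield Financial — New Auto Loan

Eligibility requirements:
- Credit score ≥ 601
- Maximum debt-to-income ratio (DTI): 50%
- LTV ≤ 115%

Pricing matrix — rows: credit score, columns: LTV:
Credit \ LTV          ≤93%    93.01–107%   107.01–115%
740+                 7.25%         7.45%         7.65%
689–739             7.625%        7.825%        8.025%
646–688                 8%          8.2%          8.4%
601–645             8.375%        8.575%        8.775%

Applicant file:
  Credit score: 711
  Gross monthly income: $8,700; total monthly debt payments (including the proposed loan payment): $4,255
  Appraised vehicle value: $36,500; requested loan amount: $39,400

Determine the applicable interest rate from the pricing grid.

8.025%

Credit score 711 ≥ 601; DTI: 4,255 ÷ 8,700 = 48.9%, within the 50% cap
Loan-to-value = 39,400/36,500 = 107.9% — pass (115% max)
Score 711 is in the 689–739 band; LTV 107.9% is in the 107.01–115% band → 8.025%.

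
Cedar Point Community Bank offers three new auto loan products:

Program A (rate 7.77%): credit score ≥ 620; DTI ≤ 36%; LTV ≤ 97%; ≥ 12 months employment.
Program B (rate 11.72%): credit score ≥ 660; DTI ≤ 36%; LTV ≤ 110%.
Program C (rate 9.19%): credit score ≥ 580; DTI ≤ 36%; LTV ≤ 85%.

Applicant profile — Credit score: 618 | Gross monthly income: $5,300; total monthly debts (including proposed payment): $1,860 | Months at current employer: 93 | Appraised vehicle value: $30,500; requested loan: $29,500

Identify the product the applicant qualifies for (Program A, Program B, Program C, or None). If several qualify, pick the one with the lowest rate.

DTI = 1,860/5,300 = 35.1%.
LTV = 29,500/30,500 = 96.7%.
Program A: score 618 < 620; DTI 35.1% ≤ 36%; LTV 96.7% ≤ 97%; employment 93 ≥ 12 mo → does not qualify.
Program B: score 618 < 660; DTI 35.1% ≤ 36%; LTV 96.7% ≤ 110% → does not qualify.
Program C: score 618 ≥ 580; DTI 35.1% ≤ 36%; LTV 96.7% > 85% → does not qualify.

None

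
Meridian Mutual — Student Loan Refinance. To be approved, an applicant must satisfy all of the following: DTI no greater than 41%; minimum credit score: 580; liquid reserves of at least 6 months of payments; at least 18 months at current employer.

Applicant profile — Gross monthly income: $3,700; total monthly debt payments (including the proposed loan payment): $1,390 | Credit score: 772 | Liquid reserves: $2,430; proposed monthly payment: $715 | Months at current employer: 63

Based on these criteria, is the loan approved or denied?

Denied

Debt-to-income = 1,390/3,700 = 37.6% — meets 41% limit
Credit score 772 ≥ 580 (meets)
Liquid reserves cover 2,430/715 = 3.4 months — < 6 required
Employment 63 ≥ 18 months
Fails on reserves.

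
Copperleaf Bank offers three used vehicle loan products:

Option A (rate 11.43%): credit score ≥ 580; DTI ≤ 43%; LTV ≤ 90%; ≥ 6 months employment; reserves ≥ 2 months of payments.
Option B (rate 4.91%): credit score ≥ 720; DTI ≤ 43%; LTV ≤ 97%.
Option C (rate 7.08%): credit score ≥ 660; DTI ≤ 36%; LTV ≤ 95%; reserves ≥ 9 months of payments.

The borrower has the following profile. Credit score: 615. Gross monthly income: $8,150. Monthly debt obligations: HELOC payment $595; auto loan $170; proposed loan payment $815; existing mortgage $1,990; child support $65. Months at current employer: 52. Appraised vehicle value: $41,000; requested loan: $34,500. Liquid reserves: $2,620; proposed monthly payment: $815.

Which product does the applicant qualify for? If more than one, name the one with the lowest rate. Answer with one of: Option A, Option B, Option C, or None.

Total debts = (595 + 170 + 815 + 1,990 + 65) = 3,635; DTI = 3,635/8,150 = 44.6%.
LTV = 34,500/41,000 = 84.1%.
Reserves = 2,620/815 = 3.2 months.
Option A: score 615 ≥ 580; DTI 44.6% > 43%; LTV 84.1% ≤ 90%; employment 52 ≥ 6 mo; reserves 3.2 ≥ 2 mo → does not qualify.
Option B: score 615 < 720; DTI 44.6% > 43%; LTV 84.1% ≤ 97% → does not qualify.
Option C: score 615 < 660; DTI 44.6% > 36%; LTV 84.1% ≤ 95%; reserves 3.2 < 9 mo → does not qualify.

None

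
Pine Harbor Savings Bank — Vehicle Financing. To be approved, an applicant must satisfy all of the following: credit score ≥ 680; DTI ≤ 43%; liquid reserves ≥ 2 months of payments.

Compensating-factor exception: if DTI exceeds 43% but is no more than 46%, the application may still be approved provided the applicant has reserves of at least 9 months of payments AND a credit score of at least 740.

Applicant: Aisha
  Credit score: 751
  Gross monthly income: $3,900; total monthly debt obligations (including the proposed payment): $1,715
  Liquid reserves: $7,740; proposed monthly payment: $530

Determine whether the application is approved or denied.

Approved

Credit score 751 ≥ 680 (meets base)
DTI: 1,715 ÷ 3,900 = 44%, over the 43% base limit.
Liquid reserves cover 7,740/530 = 14.6 months — ≥ 2 required
DTI 44% is within the 43%–46% exception band; checking compensating factors.
Reserves 14.6 ≥ 9 months; credit score 751 ≥ 740.
Both compensating conditions met → exception applies.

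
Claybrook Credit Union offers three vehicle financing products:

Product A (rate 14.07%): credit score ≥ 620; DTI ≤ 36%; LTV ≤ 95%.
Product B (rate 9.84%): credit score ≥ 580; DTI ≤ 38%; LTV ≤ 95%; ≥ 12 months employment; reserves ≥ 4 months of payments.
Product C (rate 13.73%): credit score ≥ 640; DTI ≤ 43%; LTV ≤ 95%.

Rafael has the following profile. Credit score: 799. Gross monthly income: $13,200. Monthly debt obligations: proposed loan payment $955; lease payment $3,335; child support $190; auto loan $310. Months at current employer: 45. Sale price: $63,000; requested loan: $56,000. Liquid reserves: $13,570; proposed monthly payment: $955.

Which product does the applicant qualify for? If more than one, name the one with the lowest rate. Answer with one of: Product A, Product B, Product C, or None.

Product B

Total debts = (955 + 3,335 + 190 + 310) = 4,790; DTI = 4,790/13,200 = 36.3%.
LTV = 56,000/63,000 = 88.9%.
Reserves = 13,570/955 = 14.2 months.
Product A: score 799 ≥ 620; DTI 36.3% > 36%; LTV 88.9% ≤ 95% → does not qualify.
Product B: score 799 ≥ 580; DTI 36.3% ≤ 38%; LTV 88.9% ≤ 95%; employment 45 ≥ 12 mo; reserves 14.2 ≥ 4 mo → qualifies.
Product C: score 799 ≥ 640; DTI 36.3% ≤ 43%; LTV 88.9% ≤ 95% → qualifies.
Qualifying: Product B, Product C. Lowest rate is 9.84% → Product B.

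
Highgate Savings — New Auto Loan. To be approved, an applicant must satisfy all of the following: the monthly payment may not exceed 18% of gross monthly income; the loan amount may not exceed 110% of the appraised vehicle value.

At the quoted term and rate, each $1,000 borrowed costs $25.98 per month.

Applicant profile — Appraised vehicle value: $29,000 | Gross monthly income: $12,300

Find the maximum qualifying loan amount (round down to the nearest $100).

Payment cap: 18% × $12,300 = $2,214/month.
At $25.98 per $1,000, that supports 2,214/25.98 × 1,000 ≈ $85,219 → $85,200.
LTV cap: 110% × $29,000 = $31,900 → $31,900.
Binding constraint: loan-to-value.

$31,900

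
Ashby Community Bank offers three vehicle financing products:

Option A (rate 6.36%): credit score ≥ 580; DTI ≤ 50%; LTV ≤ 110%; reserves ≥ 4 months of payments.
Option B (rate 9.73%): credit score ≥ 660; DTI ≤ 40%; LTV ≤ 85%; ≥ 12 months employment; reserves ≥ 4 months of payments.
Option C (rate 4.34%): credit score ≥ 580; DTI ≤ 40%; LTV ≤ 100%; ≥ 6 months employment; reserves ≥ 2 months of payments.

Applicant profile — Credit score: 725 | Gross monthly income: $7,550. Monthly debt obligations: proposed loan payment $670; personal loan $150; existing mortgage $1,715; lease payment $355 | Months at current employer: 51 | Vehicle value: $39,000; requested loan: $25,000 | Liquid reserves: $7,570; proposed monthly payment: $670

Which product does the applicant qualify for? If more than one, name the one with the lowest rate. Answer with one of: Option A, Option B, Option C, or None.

Total debts = (670 + 150 + 1,715 + 355) = 2,890; DTI = 2,890/7,550 = 38.3%.
LTV = 25,000/39,000 = 64.1%.
Reserves = 7,570/670 = 11.3 months.
Option A: score 725 ≥ 580; DTI 38.3% ≤ 50%; LTV 64.1% ≤ 110%; reserves 11.3 ≥ 4 mo → qualifies.
Option B: score 725 ≥ 660; DTI 38.3% ≤ 40%; LTV 64.1% ≤ 85%; employment 51 ≥ 12 mo; reserves 11.3 ≥ 4 mo → qualifies.
Option C: score 725 ≥ 580; DTI 38.3% ≤ 40%; LTV 64.1% ≤ 100%; employment 51 ≥ 6 mo; reserves 11.3 ≥ 2 mo → qualifies.
Qualifying: Option A, Option B, Option C. Lowest rate is 4.34% → Option C.

Option C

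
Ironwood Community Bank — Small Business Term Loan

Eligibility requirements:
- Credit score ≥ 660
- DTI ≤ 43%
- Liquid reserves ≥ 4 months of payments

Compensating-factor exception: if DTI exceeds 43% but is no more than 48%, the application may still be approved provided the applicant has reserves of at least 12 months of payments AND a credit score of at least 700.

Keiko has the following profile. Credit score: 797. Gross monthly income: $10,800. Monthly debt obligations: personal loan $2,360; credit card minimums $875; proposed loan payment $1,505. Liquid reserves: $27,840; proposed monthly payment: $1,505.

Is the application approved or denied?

Credit score 797 ≥ 660 (meets base)
Total debts = (2,360 + 875 + 1,505) = 4,740. DTI: 4,740 ÷ 10,800 = 43.9%, over the 43% base limit.
Reserves = 27,840/1,505 = 18.5 months ≥ 4
DTI 43.9% is within the 43%–48% exception band; checking compensating factors.
Reserves 18.5 ≥ 12 months; credit score 797 ≥ 700.
Both override conditions satisfied; DTI exception granted.

Approved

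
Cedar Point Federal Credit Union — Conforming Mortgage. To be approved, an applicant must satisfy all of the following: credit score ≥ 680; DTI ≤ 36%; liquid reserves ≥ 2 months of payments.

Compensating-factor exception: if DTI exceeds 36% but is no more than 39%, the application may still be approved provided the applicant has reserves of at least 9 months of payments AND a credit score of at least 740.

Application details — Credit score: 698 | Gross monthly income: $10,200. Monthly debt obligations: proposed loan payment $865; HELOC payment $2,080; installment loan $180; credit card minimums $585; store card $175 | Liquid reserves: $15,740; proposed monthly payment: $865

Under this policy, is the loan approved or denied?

Credit score 698 ≥ 680 (meets base)
Total debts = (865 + 2,080 + 180 + 585 + 175) = 3,885. DTI = 3,885/10,200 = 38.1% > 36% — standard DTI limit exceeded.
Reserves: 15,740 ÷ 865 = 18.2 months (meets 2-month minimum)
DTI 38.1% is within the 36%–39% exception band; checking compensating factors.
Reserves 18.2 ≥ 9 months; credit score 698 < 740.
Override conditions not both satisfied; exception does not apply.

Denied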